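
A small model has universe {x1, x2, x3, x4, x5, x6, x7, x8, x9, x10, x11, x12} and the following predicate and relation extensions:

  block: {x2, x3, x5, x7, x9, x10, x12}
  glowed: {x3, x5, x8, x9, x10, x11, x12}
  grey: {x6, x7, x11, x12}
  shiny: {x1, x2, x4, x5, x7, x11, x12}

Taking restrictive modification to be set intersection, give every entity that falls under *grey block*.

⟦block⟧ = {x2, x3, x5, x7, x9, x10, x12}
… ∩ ⟦grey⟧ = {x2, x3, x5, x7, x9, x10, x12} ∩ {x6, x7, x11, x12} = {x7, x12}
So ⟦grey block⟧ = {x7, x12}.

{x7, x12}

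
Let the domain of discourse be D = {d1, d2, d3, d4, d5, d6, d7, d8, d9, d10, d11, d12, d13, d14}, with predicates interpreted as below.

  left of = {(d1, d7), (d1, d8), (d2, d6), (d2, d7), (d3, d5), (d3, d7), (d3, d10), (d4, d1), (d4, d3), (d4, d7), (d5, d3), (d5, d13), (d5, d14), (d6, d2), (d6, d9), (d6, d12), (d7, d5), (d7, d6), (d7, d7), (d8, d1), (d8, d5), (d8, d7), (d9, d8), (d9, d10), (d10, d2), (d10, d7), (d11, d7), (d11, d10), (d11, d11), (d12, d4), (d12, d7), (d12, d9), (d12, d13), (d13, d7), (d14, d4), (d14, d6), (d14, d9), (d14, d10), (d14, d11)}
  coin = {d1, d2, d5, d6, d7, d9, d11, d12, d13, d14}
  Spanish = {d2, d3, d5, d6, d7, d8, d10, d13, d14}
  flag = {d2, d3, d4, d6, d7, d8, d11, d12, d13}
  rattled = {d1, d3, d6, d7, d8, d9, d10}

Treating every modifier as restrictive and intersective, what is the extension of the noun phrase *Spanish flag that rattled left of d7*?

⟦that rattled⟧ = ⟦rattled⟧ = {d1, d3, d6, d7, d8, d9, d10}
⟦left of d7⟧ = {x : ⟨x, d7⟩ ∈ ⟦left of⟧} = {d1, d2, d3, d4, d7, d8, d10, d11, d12, d13}
⟦flag⟧ = {d2, d3, d4, d6, d7, d8, d11, d12, d13}
… ∩ ⟦that rattled⟧ = {d2, d3, d4, d6, d7, d8, d11, d12, d13} ∩ {d1, d3, d6, d7, d8, d9, d10} = {d3, d6, d7, d8}
… ∩ ⟦left of d7⟧ = {d3, d6, d7, d8} ∩ {d1, d2, d3, d4, d7, d8, d10, d11, d12, d13} = {d3, d7, d8}
… ∩ ⟦Spanish⟧ = {d3, d7, d8} ∩ {d2, d3, d5, d6, d7, d8, d10, d13, d14} = {d3, d7, d8}
So ⟦Spanish flag that rattled left of d7⟧ = {d3, d7, d8}.

{d3, d7, d8}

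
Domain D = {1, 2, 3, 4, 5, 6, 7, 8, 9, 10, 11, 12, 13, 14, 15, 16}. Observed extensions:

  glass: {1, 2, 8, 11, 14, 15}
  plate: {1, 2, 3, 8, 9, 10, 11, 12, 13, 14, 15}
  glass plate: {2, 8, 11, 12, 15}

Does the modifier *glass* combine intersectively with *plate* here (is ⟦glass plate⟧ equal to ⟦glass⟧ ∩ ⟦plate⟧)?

no

⟦glass⟧ ∩ ⟦plate⟧ = {1, 2, 8, 11, 14, 15} ∩ {1, 2, 3, 8, 9, 10, 11, 12, 13, 14, 15} = {1, 2, 8, 11, 14, 15}
Observed ⟦glass plate⟧ = {2, 8, 11, 12, 15}.
These differ, so the modifier is not intersective in this model.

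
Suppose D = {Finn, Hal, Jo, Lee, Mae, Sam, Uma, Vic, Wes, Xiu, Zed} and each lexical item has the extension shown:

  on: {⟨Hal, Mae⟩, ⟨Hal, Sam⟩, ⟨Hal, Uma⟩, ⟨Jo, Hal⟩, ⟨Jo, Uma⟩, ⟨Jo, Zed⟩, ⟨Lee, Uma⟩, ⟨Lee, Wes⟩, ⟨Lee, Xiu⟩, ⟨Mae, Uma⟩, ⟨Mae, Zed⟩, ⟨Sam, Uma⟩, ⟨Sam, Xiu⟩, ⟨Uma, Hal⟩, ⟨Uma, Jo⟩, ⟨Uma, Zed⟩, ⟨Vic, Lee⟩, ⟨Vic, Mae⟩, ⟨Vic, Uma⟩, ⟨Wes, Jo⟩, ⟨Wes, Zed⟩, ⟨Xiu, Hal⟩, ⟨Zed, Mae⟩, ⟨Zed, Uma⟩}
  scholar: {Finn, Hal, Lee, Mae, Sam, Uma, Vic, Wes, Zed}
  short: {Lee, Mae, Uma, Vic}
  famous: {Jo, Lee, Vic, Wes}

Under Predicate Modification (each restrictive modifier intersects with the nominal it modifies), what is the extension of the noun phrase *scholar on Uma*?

⟦on Uma⟧ = {x : ⟨x, Uma⟩ ∈ ⟦on⟧} = {Hal, Jo, Lee, Mae, Sam, Vic, Zed}
⟦scholar⟧ = {Finn, Hal, Lee, Mae, Sam, Uma, Vic, Wes, Zed}
… ∩ ⟦on Uma⟧ = {Finn, Hal, Lee, Mae, Sam, Uma, Vic, Wes, Zed} ∩ {Hal, Jo, Lee, Mae, Sam, Vic, Zed} = {Hal, Lee, Mae, Sam, Vic, Zed}
So ⟦scholar on Uma⟧ = {Hal, Lee, Mae, Sam, Vic, Zed}.

{Hal, Lee, Mae, Sam, Vic, Zed}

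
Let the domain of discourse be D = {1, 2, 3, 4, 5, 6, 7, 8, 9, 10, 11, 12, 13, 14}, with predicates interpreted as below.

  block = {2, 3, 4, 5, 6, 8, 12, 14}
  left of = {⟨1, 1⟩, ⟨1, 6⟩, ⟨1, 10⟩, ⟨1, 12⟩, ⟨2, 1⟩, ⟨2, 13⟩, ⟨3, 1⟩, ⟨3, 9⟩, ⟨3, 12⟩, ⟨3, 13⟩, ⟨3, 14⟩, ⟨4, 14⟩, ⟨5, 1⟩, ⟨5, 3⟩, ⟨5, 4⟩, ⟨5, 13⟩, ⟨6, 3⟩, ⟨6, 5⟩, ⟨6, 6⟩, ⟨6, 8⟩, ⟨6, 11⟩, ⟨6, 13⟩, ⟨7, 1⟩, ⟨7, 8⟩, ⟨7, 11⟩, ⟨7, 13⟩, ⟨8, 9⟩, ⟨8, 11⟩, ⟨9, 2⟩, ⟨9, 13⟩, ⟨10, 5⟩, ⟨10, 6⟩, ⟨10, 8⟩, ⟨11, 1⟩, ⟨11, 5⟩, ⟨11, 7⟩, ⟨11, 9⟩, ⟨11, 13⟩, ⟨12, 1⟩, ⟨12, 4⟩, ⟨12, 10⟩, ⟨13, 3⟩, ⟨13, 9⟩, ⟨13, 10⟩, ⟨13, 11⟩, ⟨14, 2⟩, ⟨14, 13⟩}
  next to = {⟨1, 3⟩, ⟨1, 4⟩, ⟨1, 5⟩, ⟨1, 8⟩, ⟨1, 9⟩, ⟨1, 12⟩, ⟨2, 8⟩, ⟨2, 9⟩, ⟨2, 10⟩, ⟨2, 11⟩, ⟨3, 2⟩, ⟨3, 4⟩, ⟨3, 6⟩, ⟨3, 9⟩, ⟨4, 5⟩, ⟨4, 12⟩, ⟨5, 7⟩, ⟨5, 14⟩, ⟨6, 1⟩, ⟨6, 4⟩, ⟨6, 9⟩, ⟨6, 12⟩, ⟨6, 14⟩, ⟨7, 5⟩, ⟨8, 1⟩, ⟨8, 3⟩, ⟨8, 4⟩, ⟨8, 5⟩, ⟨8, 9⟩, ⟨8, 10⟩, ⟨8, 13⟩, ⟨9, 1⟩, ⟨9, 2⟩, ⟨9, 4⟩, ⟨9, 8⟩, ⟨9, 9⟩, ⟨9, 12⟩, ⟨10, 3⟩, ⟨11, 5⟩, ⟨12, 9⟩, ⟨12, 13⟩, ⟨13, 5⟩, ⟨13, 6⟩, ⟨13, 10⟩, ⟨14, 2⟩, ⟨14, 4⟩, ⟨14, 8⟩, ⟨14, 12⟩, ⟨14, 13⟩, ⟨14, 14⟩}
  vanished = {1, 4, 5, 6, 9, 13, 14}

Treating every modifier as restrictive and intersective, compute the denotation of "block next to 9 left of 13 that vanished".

⟦next to 9⟧ = {x : ⟨x, 9⟩ ∈ ⟦next to⟧} = {1, 2, 3, 6, 8, 9, 12}
⟦left of 13⟧ = {x : ⟨x, 13⟩ ∈ ⟦left of⟧} = {2, 3, 5, 6, 7, 9, 11, 14}
⟦that vanished⟧ = ⟦vanished⟧ = {1, 4, 5, 6, 9, 13, 14}
⟦block⟧ = {2, 3, 4, 5, 6, 8, 12, 14}
… ∩ ⟦next to 9⟧ = {2, 3, 4, 5, 6, 8, 12, 14} ∩ {1, 2, 3, 6, 8, 9, 12} = {2, 3, 6, 8, 12}
… ∩ ⟦left of 13⟧ = {2, 3, 6, 8, 12} ∩ {2, 3, 5, 6, 7, 9, 11, 14} = {2, 3, 6}
… ∩ ⟦that vanished⟧ = {2, 3, 6} ∩ {1, 4, 5, 6, 9, 13, 14} = {6}
So ⟦block next to 9 left of 13 that vanished⟧ = {6}.

{6}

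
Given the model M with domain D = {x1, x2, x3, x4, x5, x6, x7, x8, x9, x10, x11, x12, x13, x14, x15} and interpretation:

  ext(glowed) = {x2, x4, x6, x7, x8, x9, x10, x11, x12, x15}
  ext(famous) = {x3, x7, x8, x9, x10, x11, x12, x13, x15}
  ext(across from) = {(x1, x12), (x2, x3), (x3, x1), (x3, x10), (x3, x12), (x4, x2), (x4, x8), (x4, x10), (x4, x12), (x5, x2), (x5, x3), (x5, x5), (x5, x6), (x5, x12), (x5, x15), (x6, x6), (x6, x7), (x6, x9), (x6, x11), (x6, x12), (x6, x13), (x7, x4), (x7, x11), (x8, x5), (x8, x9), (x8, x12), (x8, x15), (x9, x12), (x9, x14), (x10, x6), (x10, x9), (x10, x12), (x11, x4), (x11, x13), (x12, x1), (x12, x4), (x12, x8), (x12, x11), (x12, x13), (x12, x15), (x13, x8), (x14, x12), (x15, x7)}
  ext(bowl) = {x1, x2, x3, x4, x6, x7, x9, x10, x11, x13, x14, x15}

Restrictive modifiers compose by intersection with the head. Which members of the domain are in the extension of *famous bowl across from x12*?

{x3, x9, x10}

⟦across from x12⟧ = {x : ⟨x, x12⟩ ∈ ⟦across from⟧} = {x1, x3, x4, x5, x6, x8, x9, x10, x14}
⟦bowl⟧ = {x1, x2, x3, x4, x6, x7, x9, x10, x11, x13, x14, x15}
… ∩ ⟦across from x12⟧ = {x1, x2, x3, x4, x6, x7, x9, x10, x11, x13, x14, x15} ∩ {x1, x3, x4, x5, x6, x8, x9, x10, x14} = {x1, x3, x4, x6, x9, x10, x14}
… ∩ ⟦famous⟧ = {x1, x3, x4, x6, x9, x10, x14} ∩ {x3, x7, x8, x9, x10, x11, x12, x13, x15} = {x3, x9, x10}
So ⟦famous bowl across from x12⟧ = {x3, x9, x10}.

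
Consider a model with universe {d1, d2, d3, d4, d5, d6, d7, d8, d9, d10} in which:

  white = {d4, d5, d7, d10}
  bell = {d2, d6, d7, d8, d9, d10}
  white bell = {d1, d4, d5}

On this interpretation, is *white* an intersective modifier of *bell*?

no

⟦white⟧ ∩ ⟦bell⟧ = {d4, d5, d7, d10} ∩ {d2, d6, d7, d8, d9, d10} = {d7, d10}
Observed ⟦white bell⟧ = {d1, d4, d5}.
These differ, so the modifier is not intersective in this model.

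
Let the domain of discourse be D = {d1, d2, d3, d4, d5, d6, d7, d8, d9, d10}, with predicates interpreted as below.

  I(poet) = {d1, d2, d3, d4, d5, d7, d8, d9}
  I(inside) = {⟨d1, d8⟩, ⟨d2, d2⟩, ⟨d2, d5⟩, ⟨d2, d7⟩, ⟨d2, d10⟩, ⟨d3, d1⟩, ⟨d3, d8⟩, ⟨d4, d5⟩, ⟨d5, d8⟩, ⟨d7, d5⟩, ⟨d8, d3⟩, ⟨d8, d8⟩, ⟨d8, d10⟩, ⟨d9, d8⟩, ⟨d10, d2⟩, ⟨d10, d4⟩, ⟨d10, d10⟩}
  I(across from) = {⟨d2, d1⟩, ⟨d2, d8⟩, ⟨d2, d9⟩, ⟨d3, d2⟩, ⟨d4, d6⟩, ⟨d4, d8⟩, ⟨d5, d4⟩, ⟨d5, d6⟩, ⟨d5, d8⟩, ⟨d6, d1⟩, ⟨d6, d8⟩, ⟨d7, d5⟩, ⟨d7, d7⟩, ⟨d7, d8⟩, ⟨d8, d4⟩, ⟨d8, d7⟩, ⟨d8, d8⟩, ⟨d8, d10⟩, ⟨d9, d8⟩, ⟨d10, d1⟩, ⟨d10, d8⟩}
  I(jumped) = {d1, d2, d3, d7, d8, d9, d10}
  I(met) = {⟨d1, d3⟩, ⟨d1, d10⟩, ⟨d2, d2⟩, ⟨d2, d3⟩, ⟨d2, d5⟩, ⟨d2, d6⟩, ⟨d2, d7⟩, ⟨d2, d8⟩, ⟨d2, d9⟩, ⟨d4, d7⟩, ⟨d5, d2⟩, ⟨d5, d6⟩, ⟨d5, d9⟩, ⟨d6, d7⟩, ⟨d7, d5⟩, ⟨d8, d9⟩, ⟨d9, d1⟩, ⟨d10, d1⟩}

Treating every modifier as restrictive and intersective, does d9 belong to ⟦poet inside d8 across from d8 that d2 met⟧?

⟦inside d8⟧ = {x : ⟨x, d8⟩ ∈ ⟦inside⟧} = {d1, d3, d5, d8, d9}
⟦across from d8⟧ = {x : ⟨x, d8⟩ ∈ ⟦across from⟧} = {d2, d4, d5, d6, d7, d8, d9, d10}
⟦that d2 met⟧ = {x : ⟨d2, x⟩ ∈ ⟦met⟧} = {d2, d3, d5, d6, d7, d8, d9}
⟦poet⟧ = {d1, d2, d3, d4, d5, d7, d8, d9}
… ∩ ⟦inside d8⟧ = {d1, d2, d3, d4, d5, d7, d8, d9} ∩ {d1, d3, d5, d8, d9} = {d1, d3, d5, d8, d9}
… ∩ ⟦across from d8⟧ = {d1, d3, d5, d8, d9} ∩ {d2, d4, d5, d6, d7, d8, d9, d10} = {d5, d8, d9}
… ∩ ⟦that d2 met⟧ = {d5, d8, d9} ∩ {d2, d3, d5, d6, d7, d8, d9} = {d5, d8, d9}
⟦poet inside d8 across from d8 that d2 met⟧ = {d5, d8, d9}; d9 ∈ this set.

yes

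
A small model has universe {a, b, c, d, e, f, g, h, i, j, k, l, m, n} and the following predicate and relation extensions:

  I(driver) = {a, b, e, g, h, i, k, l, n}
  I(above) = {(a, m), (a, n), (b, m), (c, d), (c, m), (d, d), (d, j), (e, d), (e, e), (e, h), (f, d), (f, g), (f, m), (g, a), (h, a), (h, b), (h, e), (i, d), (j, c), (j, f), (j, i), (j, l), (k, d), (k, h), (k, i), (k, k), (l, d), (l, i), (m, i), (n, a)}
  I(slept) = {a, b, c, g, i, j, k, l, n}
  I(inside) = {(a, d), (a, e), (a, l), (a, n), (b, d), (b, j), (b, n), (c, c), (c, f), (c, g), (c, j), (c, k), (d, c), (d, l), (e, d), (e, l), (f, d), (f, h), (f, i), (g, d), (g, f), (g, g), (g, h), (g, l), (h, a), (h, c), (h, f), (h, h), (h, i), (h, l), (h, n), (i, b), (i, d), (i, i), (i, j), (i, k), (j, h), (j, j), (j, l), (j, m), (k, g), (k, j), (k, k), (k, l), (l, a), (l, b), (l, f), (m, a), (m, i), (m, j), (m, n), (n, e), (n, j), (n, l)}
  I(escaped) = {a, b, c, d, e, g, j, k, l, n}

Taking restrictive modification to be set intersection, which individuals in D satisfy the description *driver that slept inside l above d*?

{k}

⟦that slept⟧ = ⟦slept⟧ = {a, b, c, g, i, j, k, l, n}
⟦inside l⟧ = {x : ⟨x, l⟩ ∈ ⟦inside⟧} = {a, d, e, g, h, j, k, n}
⟦above d⟧ = {x : ⟨x, d⟩ ∈ ⟦above⟧} = {c, d, e, f, i, k, l}
⟦driver⟧ = {a, b, e, g, h, i, k, l, n}
… ∩ ⟦that slept⟧ = {a, b, e, g, h, i, k, l, n} ∩ {a, b, c, g, i, j, k, l, n} = {a, b, g, i, k, l, n}
… ∩ ⟦inside l⟧ = {a, b, g, i, k, l, n} ∩ {a, d, e, g, h, j, k, n} = {a, g, k, n}
… ∩ ⟦above d⟧ = {a, g, k, n} ∩ {c, d, e, f, i, k, l} = {k}
So ⟦driver that slept inside l above d⟧ = {k}.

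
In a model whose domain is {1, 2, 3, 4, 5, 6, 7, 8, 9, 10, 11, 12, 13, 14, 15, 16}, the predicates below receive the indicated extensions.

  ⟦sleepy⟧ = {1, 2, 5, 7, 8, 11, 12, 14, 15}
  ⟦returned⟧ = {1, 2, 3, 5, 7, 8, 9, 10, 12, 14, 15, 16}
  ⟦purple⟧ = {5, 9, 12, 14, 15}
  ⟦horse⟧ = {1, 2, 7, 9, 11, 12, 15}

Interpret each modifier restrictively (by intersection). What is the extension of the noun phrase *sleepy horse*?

⟦horse⟧ = {1, 2, 7, 9, 11, 12, 15}
… ∩ ⟦sleepy⟧ = {1, 2, 7, 9, 11, 12, 15} ∩ {1, 2, 5, 7, 8, 11, 12, 14, 15} = {1, 2, 7, 11, 12, 15}
So ⟦sleepy horse⟧ = {1, 2, 7, 11, 12, 15}.

{1, 2, 7, 11, 12, 15}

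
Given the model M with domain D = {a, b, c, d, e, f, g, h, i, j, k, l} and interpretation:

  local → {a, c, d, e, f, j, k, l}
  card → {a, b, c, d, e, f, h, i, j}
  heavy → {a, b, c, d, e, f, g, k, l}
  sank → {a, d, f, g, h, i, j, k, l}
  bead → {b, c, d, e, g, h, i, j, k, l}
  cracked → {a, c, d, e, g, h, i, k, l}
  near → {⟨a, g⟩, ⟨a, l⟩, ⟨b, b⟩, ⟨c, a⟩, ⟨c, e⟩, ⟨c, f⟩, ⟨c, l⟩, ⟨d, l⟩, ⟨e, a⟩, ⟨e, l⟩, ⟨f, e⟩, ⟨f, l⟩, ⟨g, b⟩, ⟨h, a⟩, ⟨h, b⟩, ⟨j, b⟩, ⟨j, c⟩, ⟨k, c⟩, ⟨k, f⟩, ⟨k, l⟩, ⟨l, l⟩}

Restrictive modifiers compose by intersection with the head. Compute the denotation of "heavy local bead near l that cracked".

⟦near l⟧ = {x : ⟨x, l⟩ ∈ ⟦near⟧} = {a, c, d, e, f, k, l}
⟦that cracked⟧ = ⟦cracked⟧ = {a, c, d, e, g, h, i, k, l}
⟦bead⟧ = {b, c, d, e, g, h, i, j, k, l}
… ∩ ⟦near l⟧ = {b, c, d, e, g, h, i, j, k, l} ∩ {a, c, d, e, f, k, l} = {c, d, e, k, l}
… ∩ ⟦that cracked⟧ = {c, d, e, k, l} ∩ {a, c, d, e, g, h, i, k, l} = {c, d, e, k, l}
… ∩ ⟦heavy⟧ = {c, d, e, k, l} ∩ {a, b, c, d, e, f, g, k, l} = {c, d, e, k, l}
… ∩ ⟦local⟧ = {c, d, e, k, l} ∩ {a, c, d, e, f, j, k, l} = {c, d, e, k, l}
So ⟦heavy local bead near l that cracked⟧ = {c, d, e, k, l}.

{c, d, e, k, l}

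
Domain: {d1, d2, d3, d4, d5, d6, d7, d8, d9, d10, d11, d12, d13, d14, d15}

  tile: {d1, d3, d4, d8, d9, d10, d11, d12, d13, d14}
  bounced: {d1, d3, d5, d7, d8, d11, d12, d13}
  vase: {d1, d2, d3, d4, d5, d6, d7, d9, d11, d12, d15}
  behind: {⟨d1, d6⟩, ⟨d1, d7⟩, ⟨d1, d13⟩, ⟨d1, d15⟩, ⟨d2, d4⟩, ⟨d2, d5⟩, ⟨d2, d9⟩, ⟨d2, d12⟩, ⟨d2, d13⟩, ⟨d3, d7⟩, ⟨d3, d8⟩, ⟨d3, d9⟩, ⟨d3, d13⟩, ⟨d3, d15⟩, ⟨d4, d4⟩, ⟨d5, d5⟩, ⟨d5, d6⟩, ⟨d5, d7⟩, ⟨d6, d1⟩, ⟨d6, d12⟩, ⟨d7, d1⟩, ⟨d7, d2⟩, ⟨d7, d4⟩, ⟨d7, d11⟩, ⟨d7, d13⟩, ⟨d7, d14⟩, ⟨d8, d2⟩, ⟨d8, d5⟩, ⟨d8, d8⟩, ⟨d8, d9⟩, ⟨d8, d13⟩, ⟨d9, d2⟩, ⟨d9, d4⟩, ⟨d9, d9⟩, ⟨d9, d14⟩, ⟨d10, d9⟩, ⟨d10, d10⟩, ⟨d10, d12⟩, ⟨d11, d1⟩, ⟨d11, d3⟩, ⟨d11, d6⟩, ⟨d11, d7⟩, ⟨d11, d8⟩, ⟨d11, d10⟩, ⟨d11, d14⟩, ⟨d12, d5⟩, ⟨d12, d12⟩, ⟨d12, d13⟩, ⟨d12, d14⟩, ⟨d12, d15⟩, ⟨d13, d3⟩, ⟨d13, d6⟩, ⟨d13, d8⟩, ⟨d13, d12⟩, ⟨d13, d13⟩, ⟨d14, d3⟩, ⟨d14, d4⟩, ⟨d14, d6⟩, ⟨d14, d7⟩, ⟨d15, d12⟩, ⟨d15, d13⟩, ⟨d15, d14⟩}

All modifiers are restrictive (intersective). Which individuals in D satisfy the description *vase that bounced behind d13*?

{d1, d3, d7, d12}

⟦that bounced⟧ = ⟦bounced⟧ = {d1, d3, d5, d7, d8, d11, d12, d13}
⟦behind d13⟧ = {x : ⟨x, d13⟩ ∈ ⟦behind⟧} = {d1, d2, d3, d7, d8, d12, d13, d15}
⟦vase⟧ = {d1, d2, d3, d4, d5, d6, d7, d9, d11, d12, d15}
… ∩ ⟦that bounced⟧ = {d1, d2, d3, d4, d5, d6, d7, d9, d11, d12, d15} ∩ {d1, d3, d5, d7, d8, d11, d12, d13} = {d1, d3, d5, d7, d11, d12}
… ∩ ⟦behind d13⟧ = {d1, d3, d5, d7, d11, d12} ∩ {d1, d2, d3, d7, d8, d12, d13, d15} = {d1, d3, d7, d12}
So ⟦vase that bounced behind d13⟧ = {d1, d3, d7, d12}.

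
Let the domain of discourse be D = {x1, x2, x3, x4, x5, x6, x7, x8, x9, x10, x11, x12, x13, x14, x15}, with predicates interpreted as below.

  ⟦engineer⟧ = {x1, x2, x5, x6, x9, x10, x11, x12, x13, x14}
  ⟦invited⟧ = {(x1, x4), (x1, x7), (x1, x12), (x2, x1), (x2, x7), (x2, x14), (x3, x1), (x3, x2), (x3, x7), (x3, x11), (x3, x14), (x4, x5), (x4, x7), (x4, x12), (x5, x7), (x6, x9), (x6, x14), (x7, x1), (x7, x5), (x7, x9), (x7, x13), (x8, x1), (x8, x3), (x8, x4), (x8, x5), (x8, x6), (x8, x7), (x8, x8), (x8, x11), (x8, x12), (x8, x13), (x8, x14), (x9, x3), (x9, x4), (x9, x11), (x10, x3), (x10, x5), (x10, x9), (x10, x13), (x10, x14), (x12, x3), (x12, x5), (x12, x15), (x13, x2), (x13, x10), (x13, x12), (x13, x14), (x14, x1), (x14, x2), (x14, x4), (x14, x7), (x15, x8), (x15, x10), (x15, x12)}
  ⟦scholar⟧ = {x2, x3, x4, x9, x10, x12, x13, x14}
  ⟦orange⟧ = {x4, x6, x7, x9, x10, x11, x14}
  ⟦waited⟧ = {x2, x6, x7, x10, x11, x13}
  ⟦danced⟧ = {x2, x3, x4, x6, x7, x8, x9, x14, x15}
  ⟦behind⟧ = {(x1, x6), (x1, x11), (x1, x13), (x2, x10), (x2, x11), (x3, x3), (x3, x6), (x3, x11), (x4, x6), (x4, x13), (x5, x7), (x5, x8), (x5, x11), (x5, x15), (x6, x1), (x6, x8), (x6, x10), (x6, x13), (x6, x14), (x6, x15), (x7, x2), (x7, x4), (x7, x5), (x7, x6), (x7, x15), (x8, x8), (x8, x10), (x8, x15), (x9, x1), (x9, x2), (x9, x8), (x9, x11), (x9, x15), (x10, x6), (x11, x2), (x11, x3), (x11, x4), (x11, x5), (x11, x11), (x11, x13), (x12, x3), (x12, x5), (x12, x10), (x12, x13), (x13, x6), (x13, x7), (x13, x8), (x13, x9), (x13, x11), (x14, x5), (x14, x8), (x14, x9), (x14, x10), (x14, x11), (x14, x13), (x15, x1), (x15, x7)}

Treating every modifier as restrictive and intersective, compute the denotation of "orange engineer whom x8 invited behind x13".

⟦whom x8 invited⟧ = {x : ⟨x8, x⟩ ∈ ⟦invited⟧} = {x1, x3, x4, x5, x6, x7, x8, x11, x12, x13, x14}
⟦behind x13⟧ = {x : ⟨x, x13⟩ ∈ ⟦behind⟧} = {x1, x4, x6, x11, x12, x14}
⟦engineer⟧ = {x1, x2, x5, x6, x9, x10, x11, x12, x13, x14}
… ∩ ⟦whom x8 invited⟧ = {x1, x2, x5, x6, x9, x10, x11, x12, x13, x14} ∩ {x1, x3, x4, x5, x6, x7, x8, x11, x12, x13, x14} = {x1, x5, x6, x11, x12, x13, x14}
… ∩ ⟦behind x13⟧ = {x1, x5, x6, x11, x12, x13, x14} ∩ {x1, x4, x6, x11, x12, x14} = {x1, x6, x11, x12, x14}
… ∩ ⟦orange⟧ = {x1, x6, x11, x12, x14} ∩ {x4, x6, x7, x9, x10, x11, x14} = {x6, x11, x14}
So ⟦orange engineer whom x8 invited behind x13⟧ = {x6, x11, x14}.

{x6, x11, x14}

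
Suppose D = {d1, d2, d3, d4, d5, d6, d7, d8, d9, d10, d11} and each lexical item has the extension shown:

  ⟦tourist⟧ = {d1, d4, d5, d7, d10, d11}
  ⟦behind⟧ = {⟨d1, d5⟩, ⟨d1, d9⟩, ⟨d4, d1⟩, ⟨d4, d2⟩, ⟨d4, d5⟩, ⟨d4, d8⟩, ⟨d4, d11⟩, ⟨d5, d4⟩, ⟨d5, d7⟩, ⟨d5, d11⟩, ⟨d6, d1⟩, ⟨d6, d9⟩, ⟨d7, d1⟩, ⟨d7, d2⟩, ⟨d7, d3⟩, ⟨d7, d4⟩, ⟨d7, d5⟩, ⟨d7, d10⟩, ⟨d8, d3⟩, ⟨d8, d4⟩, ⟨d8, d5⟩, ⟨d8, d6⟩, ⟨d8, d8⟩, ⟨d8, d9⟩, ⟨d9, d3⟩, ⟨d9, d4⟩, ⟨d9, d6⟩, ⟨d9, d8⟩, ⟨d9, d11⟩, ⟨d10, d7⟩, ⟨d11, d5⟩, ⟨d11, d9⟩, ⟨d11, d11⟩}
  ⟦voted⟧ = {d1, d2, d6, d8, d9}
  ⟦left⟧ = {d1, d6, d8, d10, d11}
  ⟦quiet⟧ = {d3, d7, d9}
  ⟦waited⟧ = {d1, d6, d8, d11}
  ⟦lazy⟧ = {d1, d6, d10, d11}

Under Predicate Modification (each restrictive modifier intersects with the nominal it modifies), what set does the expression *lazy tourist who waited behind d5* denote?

{d1, d11}

⟦who waited⟧ = ⟦waited⟧ = {d1, d6, d8, d11}
⟦behind d5⟧ = {x : ⟨x, d5⟩ ∈ ⟦behind⟧} = {d1, d4, d7, d8, d11}
⟦tourist⟧ = {d1, d4, d5, d7, d10, d11}
… ∩ ⟦who waited⟧ = {d1, d4, d5, d7, d10, d11} ∩ {d1, d6, d8, d11} = {d1, d11}
… ∩ ⟦behind d5⟧ = {d1, d11} ∩ {d1, d4, d7, d8, d11} = {d1, d11}
… ∩ ⟦lazy⟧ = {d1, d11} ∩ {d1, d6, d10, d11} = {d1, d11}
So ⟦lazy tourist who waited behind d5⟧ = {d1, d11}.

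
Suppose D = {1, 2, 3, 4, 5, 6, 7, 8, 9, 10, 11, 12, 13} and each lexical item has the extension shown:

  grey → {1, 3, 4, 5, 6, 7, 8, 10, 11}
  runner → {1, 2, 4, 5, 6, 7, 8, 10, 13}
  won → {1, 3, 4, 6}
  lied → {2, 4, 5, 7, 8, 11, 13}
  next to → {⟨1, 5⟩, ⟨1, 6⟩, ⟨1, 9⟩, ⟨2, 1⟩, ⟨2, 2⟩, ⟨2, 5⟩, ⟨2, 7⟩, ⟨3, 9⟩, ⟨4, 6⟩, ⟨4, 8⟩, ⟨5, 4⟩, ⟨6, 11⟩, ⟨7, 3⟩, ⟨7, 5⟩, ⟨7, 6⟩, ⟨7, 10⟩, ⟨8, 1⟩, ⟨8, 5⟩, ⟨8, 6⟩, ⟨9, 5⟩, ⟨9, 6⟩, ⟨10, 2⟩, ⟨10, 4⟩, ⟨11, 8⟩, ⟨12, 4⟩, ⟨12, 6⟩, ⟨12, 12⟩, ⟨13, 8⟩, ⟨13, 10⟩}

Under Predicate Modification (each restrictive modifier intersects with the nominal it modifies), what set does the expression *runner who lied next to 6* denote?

⟦who lied⟧ = ⟦lied⟧ = {2, 4, 5, 7, 8, 11, 13}
⟦next to 6⟧ = {x : ⟨x, 6⟩ ∈ ⟦next to⟧} = {1, 4, 7, 8, 9, 12}
⟦runner⟧ = {1, 2, 4, 5, 6, 7, 8, 10, 13}
… ∩ ⟦who lied⟧ = {1, 2, 4, 5, 6, 7, 8, 10, 13} ∩ {2, 4, 5, 7, 8, 11, 13} = {2, 4, 5, 7, 8, 13}
… ∩ ⟦next to 6⟧ = {2, 4, 5, 7, 8, 13} ∩ {1, 4, 7, 8, 9, 12} = {4, 7, 8}
So ⟦runner who lied next to 6⟧ = {4, 7, 8}.

{4, 7, 8}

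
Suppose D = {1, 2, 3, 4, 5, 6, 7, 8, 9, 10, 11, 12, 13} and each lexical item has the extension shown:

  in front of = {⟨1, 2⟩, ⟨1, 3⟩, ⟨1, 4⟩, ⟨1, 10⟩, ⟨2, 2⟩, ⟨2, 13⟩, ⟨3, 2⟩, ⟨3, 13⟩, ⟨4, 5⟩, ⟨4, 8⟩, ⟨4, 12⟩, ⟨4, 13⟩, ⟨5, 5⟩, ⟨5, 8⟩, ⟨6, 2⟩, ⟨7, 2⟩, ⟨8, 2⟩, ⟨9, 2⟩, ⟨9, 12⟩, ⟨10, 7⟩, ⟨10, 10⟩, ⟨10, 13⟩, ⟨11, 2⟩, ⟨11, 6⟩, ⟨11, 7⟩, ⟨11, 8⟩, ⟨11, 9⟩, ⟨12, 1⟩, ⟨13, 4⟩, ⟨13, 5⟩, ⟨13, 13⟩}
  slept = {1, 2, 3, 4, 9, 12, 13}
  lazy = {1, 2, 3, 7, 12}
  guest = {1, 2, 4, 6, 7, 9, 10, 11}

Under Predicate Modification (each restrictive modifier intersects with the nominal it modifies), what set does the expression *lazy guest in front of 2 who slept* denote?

⟦in front of 2⟧ = {x : ⟨x, 2⟩ ∈ ⟦in front of⟧} = {1, 2, 3, 6, 7, 8, 9, 11}
⟦who slept⟧ = ⟦slept⟧ = {1, 2, 3, 4, 9, 12, 13}
⟦guest⟧ = {1, 2, 4, 6, 7, 9, 10, 11}
… ∩ ⟦in front of 2⟧ = {1, 2, 4, 6, 7, 9, 10, 11} ∩ {1, 2, 3, 6, 7, 8, 9, 11} = {1, 2, 6, 7, 9, 11}
… ∩ ⟦who slept⟧ = {1, 2, 6, 7, 9, 11} ∩ {1, 2, 3, 4, 9, 12, 13} = {1, 2, 9}
… ∩ ⟦lazy⟧ = {1, 2, 9} ∩ {1, 2, 3, 7, 12} = {1, 2}
So ⟦lazy guest in front of 2 who slept⟧ = {1, 2}.

{1, 2}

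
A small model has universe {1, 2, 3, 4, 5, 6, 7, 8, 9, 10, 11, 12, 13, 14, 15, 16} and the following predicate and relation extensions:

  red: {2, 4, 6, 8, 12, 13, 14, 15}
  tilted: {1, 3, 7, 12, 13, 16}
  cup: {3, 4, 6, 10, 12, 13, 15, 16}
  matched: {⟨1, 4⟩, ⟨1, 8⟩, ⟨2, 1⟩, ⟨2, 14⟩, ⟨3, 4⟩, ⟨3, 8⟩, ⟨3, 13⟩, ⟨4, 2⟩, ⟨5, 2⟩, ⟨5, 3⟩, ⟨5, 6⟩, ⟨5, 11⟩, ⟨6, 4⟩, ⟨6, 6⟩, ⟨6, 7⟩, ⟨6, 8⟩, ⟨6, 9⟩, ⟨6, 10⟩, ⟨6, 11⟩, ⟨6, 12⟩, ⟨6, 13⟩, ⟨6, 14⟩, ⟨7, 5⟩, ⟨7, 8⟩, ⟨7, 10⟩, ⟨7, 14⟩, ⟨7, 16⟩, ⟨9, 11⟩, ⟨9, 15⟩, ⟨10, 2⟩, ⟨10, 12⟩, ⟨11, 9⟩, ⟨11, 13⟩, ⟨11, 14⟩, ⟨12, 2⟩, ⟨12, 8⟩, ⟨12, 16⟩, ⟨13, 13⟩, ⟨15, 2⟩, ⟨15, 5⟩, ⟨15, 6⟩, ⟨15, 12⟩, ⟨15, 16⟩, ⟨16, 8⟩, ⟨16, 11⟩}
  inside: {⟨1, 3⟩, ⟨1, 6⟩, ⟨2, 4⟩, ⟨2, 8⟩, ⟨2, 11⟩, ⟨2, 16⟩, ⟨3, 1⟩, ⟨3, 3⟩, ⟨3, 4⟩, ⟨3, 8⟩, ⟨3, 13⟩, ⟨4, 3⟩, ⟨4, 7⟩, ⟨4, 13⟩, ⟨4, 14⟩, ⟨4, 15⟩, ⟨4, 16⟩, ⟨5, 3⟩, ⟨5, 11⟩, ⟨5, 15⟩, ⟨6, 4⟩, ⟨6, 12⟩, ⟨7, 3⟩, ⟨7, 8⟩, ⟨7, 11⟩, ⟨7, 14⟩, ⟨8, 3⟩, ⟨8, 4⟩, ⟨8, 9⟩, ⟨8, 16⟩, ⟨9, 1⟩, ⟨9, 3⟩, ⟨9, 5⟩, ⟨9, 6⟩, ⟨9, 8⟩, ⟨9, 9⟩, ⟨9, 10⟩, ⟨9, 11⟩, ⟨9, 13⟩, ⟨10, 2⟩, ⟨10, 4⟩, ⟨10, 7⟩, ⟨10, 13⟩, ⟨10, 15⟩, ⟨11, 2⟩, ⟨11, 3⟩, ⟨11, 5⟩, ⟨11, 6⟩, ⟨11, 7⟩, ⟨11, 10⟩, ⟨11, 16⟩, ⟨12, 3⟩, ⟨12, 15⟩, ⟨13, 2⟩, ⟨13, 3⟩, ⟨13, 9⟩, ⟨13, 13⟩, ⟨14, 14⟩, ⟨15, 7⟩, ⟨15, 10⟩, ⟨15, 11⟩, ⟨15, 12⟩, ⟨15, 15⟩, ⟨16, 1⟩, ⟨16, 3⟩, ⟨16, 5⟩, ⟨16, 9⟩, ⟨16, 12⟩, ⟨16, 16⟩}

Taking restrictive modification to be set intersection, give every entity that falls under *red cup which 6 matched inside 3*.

{4, 12, 13}

⟦which 6 matched⟧ = {x : ⟨6, x⟩ ∈ ⟦matched⟧} = {4, 6, 7, 8, 9, 10, 11, 12, 13, 14}
⟦inside 3⟧ = {x : ⟨x, 3⟩ ∈ ⟦inside⟧} = {1, 3, 4, 5, 7, 8, 9, 11, 12, 13, 16}
⟦cup⟧ = {3, 4, 6, 10, 12, 13, 15, 16}
… ∩ ⟦which 6 matched⟧ = {3, 4, 6, 10, 12, 13, 15, 16} ∩ {4, 6, 7, 8, 9, 10, 11, 12, 13, 14} = {4, 6, 10, 12, 13}
… ∩ ⟦inside 3⟧ = {4, 6, 10, 12, 13} ∩ {1, 3, 4, 5, 7, 8, 9, 11, 12, 13, 16} = {4, 12, 13}
… ∩ ⟦red⟧ = {4, 12, 13} ∩ {2, 4, 6, 8, 12, 13, 14, 15} = {4, 12, 13}
So ⟦red cup which 6 matched inside 3⟧ = {4, 12, 13}.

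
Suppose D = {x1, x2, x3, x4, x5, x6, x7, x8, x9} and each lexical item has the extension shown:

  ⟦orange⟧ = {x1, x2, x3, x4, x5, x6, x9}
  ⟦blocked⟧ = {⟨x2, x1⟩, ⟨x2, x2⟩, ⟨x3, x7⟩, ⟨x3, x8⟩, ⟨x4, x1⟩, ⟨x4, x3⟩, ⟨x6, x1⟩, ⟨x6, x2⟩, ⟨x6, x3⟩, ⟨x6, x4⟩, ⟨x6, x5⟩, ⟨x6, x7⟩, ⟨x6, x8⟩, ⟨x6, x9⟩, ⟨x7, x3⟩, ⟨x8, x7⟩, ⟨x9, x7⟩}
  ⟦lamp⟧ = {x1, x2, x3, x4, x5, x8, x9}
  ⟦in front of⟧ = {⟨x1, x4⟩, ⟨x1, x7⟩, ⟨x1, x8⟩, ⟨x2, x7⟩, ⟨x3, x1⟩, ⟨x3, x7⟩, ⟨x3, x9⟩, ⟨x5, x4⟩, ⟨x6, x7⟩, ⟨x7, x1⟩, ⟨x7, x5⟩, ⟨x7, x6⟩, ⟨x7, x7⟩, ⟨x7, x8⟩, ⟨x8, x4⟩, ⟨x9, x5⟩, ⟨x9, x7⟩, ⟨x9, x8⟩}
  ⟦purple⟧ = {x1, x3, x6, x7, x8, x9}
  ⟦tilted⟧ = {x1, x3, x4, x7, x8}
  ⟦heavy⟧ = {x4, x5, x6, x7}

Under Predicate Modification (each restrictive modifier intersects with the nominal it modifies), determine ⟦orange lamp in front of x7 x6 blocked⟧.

{x1, x2, x3, x9}

⟦in front of x7⟧ = {x : ⟨x, x7⟩ ∈ ⟦in front of⟧} = {x1, x2, x3, x6, x7, x9}
⟦x6 blocked⟧ = {x : ⟨x6, x⟩ ∈ ⟦blocked⟧} = {x1, x2, x3, x4, x5, x7, x8, x9}
⟦lamp⟧ = {x1, x2, x3, x4, x5, x8, x9}
… ∩ ⟦in front of x7⟧ = {x1, x2, x3, x4, x5, x8, x9} ∩ {x1, x2, x3, x6, x7, x9} = {x1, x2, x3, x9}
… ∩ ⟦x6 blocked⟧ = {x1, x2, x3, x9} ∩ {x1, x2, x3, x4, x5, x7, x8, x9} = {x1, x2, x3, x9}
… ∩ ⟦orange⟧ = {x1, x2, x3, x9} ∩ {x1, x2, x3, x4, x5, x6, x9} = {x1, x2, x3, x9}
So ⟦orange lamp in front of x7 x6 blocked⟧ = {x1, x2, x3, x9}.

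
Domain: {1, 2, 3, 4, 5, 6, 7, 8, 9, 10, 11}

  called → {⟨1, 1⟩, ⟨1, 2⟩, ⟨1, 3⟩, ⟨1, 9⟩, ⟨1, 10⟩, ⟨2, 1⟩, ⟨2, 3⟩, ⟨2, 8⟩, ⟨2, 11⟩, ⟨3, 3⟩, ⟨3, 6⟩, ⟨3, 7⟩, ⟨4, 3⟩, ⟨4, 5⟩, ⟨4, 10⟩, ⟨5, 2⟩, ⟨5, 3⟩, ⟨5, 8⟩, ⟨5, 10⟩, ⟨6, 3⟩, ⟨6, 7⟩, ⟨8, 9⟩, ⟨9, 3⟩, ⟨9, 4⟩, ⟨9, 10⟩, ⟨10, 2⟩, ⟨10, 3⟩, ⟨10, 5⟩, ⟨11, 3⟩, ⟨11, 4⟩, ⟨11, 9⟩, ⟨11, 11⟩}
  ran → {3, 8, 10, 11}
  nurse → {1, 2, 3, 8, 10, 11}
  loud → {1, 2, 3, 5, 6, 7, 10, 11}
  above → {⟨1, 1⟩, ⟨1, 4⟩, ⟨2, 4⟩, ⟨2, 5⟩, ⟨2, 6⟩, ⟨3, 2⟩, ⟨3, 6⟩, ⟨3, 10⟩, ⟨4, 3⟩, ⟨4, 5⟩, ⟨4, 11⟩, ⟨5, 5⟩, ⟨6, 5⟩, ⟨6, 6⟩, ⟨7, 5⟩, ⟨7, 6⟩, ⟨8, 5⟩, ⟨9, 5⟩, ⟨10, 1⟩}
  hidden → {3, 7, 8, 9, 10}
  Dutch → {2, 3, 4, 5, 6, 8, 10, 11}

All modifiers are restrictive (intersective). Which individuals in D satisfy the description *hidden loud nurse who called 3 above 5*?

{ }

⟦who called 3⟧ = {x : ⟨x, 3⟩ ∈ ⟦called⟧} = {1, 2, 3, 4, 5, 6, 9, 10, 11}
⟦above 5⟧ = {x : ⟨x, 5⟩ ∈ ⟦above⟧} = {2, 4, 5, 6, 7, 8, 9}
⟦nurse⟧ = {1, 2, 3, 8, 10, 11}
… ∩ ⟦who called 3⟧ = {1, 2, 3, 8, 10, 11} ∩ {1, 2, 3, 4, 5, 6, 9, 10, 11} = {1, 2, 3, 10, 11}
… ∩ ⟦above 5⟧ = {1, 2, 3, 10, 11} ∩ {2, 4, 5, 6, 7, 8, 9} = {2}
… ∩ ⟦hidden⟧ = {2} ∩ {3, 7, 8, 9, 10} = ∅
… ∩ ⟦loud⟧ = ∅ ∩ {1, 2, 3, 5, 6, 7, 10, 11} = ∅
So ⟦hidden loud nurse who called 3 above 5⟧ = { }.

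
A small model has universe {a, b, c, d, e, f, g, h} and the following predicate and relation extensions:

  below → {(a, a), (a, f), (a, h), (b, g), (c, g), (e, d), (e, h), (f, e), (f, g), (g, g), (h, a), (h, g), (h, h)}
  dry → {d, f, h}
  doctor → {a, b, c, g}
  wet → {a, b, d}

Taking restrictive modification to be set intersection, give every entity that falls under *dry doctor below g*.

{}

⟦below g⟧ = {x : ⟨x, g⟩ ∈ ⟦below⟧} = {b, c, f, g, h}
⟦doctor⟧ = {a, b, c, g}
… ∩ ⟦below g⟧ = {a, b, c, g} ∩ {b, c, f, g, h} = {b, c, g}
… ∩ ⟦dry⟧ = {b, c, g} ∩ {d, f, h} = ∅
So ⟦dry doctor below g⟧ = {}.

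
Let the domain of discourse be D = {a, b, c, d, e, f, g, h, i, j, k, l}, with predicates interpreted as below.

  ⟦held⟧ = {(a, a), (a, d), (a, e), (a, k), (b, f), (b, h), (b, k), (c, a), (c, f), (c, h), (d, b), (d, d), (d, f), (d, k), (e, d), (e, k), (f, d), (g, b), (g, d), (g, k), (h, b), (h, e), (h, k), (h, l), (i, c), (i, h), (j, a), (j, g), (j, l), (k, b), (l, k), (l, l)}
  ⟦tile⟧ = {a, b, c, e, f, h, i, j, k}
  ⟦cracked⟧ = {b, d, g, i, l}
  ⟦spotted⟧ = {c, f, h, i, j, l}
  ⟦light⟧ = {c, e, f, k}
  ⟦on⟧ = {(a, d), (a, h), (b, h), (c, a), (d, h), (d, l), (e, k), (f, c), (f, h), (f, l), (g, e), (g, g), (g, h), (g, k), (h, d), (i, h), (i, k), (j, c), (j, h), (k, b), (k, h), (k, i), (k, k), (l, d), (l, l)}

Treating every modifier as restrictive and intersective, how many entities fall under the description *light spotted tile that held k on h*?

⟦that held k⟧ = {x : ⟨x, k⟩ ∈ ⟦held⟧} = {a, b, d, e, g, h, l}
⟦on h⟧ = {x : ⟨x, h⟩ ∈ ⟦on⟧} = {a, b, d, f, g, i, j, k}
⟦tile⟧ = {a, b, c, e, f, h, i, j, k}
… ∩ ⟦that held k⟧ = {a, b, c, e, f, h, i, j, k} ∩ {a, b, d, e, g, h, l} = {a, b, e, h}
… ∩ ⟦on h⟧ = {a, b, e, h} ∩ {a, b, d, f, g, i, j, k} = {a, b}
… ∩ ⟦light⟧ = {a, b} ∩ {c, e, f, k} = ∅
… ∩ ⟦spotted⟧ = ∅ ∩ {c, f, h, i, j, l} = ∅
⟦light spotted tile that held k on h⟧ = ∅, so the cardinality is 0.

0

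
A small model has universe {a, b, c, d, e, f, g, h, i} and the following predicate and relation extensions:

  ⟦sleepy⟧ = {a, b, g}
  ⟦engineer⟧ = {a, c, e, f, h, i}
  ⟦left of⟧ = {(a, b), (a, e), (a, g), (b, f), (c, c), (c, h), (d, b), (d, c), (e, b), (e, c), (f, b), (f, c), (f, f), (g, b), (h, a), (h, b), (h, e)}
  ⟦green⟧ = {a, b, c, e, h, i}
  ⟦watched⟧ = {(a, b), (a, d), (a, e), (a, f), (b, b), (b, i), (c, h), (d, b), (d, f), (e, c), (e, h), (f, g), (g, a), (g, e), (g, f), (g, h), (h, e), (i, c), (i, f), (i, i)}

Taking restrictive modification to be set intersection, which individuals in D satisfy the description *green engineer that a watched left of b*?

⟦that a watched⟧ = {x : ⟨a, x⟩ ∈ ⟦watched⟧} = {b, d, e, f}
⟦left of b⟧ = {x : ⟨x, b⟩ ∈ ⟦left of⟧} = {a, d, e, f, g, h}
⟦engineer⟧ = {a, c, e, f, h, i}
… ∩ ⟦that a watched⟧ = {a, c, e, f, h, i} ∩ {b, d, e, f} = {e, f}
… ∩ ⟦left of b⟧ = {e, f} ∩ {a, d, e, f, g, h} = {e, f}
… ∩ ⟦green⟧ = {e, f} ∩ {a, b, c, e, h, i} = {e}
So ⟦green engineer that a watched left of b⟧ = {e}.

{e}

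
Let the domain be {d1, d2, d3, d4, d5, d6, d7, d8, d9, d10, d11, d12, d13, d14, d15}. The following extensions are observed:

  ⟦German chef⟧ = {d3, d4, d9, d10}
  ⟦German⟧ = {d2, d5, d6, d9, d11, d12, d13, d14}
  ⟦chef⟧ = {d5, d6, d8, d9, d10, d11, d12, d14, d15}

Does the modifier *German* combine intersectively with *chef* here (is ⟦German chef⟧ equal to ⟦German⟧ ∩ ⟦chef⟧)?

no

⟦German⟧ ∩ ⟦chef⟧ = {d2, d5, d6, d9, d11, d12, d13, d14} ∩ {d5, d6, d8, d9, d10, d11, d12, d14, d15} = {d5, d6, d9, d11, d12, d14}
Observed ⟦German chef⟧ = {d3, d4, d9, d10}.
These differ, so the modifier is not intersective in this model.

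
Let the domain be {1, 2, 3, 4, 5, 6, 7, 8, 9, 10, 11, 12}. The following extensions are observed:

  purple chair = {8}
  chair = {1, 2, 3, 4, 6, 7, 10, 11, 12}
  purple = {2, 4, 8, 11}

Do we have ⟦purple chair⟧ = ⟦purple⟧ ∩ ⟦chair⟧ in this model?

⟦purple⟧ ∩ ⟦chair⟧ = {2, 4, 8, 11} ∩ {1, 2, 3, 4, 6, 7, 10, 11, 12} = {2, 4, 11}
Observed ⟦purple chair⟧ = {8}.
These differ, so the modifier is not intersective in this model.

no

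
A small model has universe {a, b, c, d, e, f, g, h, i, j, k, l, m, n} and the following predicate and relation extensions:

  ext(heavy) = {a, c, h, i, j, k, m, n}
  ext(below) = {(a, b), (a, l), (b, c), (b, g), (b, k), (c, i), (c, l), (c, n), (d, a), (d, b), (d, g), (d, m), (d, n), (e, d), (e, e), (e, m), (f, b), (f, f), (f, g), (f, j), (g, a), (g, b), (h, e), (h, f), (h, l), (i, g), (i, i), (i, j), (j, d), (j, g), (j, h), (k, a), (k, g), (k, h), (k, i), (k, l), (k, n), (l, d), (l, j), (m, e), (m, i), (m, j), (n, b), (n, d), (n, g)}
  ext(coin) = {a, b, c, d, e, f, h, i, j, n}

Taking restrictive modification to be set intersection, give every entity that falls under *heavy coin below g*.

⟦below g⟧ = {x : ⟨x, g⟩ ∈ ⟦below⟧} = {b, d, f, i, j, k, n}
⟦coin⟧ = {a, b, c, d, e, f, h, i, j, n}
… ∩ ⟦below g⟧ = {a, b, c, d, e, f, h, i, j, n} ∩ {b, d, f, i, j, k, n} = {b, d, f, i, j, n}
… ∩ ⟦heavy⟧ = {b, d, f, i, j, n} ∩ {a, c, h, i, j, k, m, n} = {i, j, n}
So ⟦heavy coin below g⟧ = {i, j, n}.

{i, j, n}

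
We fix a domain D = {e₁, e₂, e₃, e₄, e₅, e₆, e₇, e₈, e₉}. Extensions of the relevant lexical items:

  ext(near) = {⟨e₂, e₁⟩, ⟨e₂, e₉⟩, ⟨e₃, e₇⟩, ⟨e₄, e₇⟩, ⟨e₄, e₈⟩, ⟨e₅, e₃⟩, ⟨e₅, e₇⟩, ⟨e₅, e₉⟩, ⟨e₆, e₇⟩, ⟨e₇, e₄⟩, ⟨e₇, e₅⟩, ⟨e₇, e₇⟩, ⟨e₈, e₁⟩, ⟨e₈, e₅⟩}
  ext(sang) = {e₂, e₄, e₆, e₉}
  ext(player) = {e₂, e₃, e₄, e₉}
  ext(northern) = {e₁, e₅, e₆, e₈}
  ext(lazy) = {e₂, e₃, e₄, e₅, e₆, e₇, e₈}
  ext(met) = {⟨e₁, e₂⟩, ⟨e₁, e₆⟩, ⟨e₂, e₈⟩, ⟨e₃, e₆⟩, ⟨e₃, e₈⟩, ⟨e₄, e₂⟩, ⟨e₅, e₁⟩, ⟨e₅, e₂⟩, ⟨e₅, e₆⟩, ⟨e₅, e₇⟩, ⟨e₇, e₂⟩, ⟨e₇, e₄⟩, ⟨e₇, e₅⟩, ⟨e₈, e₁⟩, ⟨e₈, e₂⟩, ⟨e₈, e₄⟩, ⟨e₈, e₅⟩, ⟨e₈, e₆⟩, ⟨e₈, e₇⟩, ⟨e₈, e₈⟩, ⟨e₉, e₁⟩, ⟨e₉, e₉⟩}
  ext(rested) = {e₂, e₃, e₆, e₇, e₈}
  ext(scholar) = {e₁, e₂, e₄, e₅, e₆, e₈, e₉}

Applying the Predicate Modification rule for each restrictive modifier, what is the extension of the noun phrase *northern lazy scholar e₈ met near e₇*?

⟦e₈ met⟧ = {x : ⟨e₈, x⟩ ∈ ⟦met⟧} = {e₁, e₂, e₄, e₅, e₆, e₇, e₈}
⟦near e₇⟧ = {x : ⟨x, e₇⟩ ∈ ⟦near⟧} = {e₃, e₄, e₅, e₆, e₇}
⟦scholar⟧ = {e₁, e₂, e₄, e₅, e₆, e₈, e₉}
… ∩ ⟦e₈ met⟧ = {e₁, e₂, e₄, e₅, e₆, e₈, e₉} ∩ {e₁, e₂, e₄, e₅, e₆, e₇, e₈} = {e₁, e₂, e₄, e₅, e₆, e₈}
… ∩ ⟦near e₇⟧ = {e₁, e₂, e₄, e₅, e₆, e₈} ∩ {e₃, e₄, e₅, e₆, e₇} = {e₄, e₅, e₆}
… ∩ ⟦northern⟧ = {e₄, e₅, e₆} ∩ {e₁, e₅, e₆, e₈} = {e₅, e₆}
… ∩ ⟦lazy⟧ = {e₅, e₆} ∩ {e₂, e₃, e₄, e₅, e₆, e₇, e₈} = {e₅, e₆}
So ⟦northern lazy scholar e₈ met near e₇⟧ = {e₅, e₆}.

{e₅, e₆}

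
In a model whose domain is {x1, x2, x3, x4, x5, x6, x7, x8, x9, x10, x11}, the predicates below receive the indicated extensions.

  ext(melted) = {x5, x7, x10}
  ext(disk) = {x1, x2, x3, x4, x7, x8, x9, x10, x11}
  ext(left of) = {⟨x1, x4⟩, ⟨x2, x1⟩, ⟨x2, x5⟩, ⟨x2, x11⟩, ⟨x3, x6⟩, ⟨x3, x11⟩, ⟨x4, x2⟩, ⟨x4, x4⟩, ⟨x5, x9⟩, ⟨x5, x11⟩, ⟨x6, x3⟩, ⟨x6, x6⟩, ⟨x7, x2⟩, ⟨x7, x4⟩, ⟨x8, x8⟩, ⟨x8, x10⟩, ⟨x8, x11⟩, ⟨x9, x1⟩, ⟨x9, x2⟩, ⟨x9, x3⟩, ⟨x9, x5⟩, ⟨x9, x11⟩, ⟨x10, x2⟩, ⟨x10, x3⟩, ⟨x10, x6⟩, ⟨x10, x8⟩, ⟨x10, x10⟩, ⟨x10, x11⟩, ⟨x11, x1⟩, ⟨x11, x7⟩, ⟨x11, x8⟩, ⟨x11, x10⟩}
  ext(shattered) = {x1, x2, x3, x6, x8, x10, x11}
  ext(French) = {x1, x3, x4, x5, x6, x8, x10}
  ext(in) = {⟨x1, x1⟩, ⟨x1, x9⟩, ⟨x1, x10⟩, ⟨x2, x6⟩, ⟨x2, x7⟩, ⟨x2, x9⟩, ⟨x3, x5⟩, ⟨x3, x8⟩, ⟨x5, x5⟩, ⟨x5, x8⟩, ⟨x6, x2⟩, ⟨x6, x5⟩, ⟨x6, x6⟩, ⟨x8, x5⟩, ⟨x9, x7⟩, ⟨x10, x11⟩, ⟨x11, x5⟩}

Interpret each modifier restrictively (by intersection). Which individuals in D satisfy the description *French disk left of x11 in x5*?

{x3, x8}

⟦left of x11⟧ = {x : ⟨x, x11⟩ ∈ ⟦left of⟧} = {x2, x3, x5, x8, x9, x10}
⟦in x5⟧ = {x : ⟨x, x5⟩ ∈ ⟦in⟧} = {x3, x5, x6, x8, x11}
⟦disk⟧ = {x1, x2, x3, x4, x7, x8, x9, x10, x11}
… ∩ ⟦left of x11⟧ = {x1, x2, x3, x4, x7, x8, x9, x10, x11} ∩ {x2, x3, x5, x8, x9, x10} = {x2, x3, x8, x9, x10}
… ∩ ⟦in x5⟧ = {x2, x3, x8, x9, x10} ∩ {x3, x5, x6, x8, x11} = {x3, x8}
… ∩ ⟦French⟧ = {x3, x8} ∩ {x1, x3, x4, x5, x6, x8, x10} = {x3, x8}
So ⟦French disk left of x11 in x5⟧ = {x3, x8}.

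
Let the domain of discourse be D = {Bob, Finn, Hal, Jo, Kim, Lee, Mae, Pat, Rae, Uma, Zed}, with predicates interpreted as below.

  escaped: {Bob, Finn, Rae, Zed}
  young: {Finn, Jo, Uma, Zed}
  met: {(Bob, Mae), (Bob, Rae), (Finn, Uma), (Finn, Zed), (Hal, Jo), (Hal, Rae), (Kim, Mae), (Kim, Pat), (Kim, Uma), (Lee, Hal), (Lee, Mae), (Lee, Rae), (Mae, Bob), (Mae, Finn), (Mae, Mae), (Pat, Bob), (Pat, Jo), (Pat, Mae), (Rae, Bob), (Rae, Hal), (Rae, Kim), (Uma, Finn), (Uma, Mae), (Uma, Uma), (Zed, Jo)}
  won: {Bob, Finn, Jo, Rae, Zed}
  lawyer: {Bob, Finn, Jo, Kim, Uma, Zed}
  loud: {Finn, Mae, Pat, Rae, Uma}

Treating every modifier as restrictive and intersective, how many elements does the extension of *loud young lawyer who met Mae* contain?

1

⟦who met Mae⟧ = {x : ⟨x, Mae⟩ ∈ ⟦met⟧} = {Bob, Kim, Lee, Mae, Pat, Uma}
⟦lawyer⟧ = {Bob, Finn, Jo, Kim, Uma, Zed}
… ∩ ⟦who met Mae⟧ = {Bob, Finn, Jo, Kim, Uma, Zed} ∩ {Bob, Kim, Lee, Mae, Pat, Uma} = {Bob, Kim, Uma}
… ∩ ⟦loud⟧ = {Bob, Kim, Uma} ∩ {Finn, Mae, Pat, Rae, Uma} = {Uma}
… ∩ ⟦young⟧ = {Uma} ∩ {Finn, Jo, Uma, Zed} = {Uma}
⟦loud young lawyer who met Mae⟧ = {Uma}, so the cardinality is 1.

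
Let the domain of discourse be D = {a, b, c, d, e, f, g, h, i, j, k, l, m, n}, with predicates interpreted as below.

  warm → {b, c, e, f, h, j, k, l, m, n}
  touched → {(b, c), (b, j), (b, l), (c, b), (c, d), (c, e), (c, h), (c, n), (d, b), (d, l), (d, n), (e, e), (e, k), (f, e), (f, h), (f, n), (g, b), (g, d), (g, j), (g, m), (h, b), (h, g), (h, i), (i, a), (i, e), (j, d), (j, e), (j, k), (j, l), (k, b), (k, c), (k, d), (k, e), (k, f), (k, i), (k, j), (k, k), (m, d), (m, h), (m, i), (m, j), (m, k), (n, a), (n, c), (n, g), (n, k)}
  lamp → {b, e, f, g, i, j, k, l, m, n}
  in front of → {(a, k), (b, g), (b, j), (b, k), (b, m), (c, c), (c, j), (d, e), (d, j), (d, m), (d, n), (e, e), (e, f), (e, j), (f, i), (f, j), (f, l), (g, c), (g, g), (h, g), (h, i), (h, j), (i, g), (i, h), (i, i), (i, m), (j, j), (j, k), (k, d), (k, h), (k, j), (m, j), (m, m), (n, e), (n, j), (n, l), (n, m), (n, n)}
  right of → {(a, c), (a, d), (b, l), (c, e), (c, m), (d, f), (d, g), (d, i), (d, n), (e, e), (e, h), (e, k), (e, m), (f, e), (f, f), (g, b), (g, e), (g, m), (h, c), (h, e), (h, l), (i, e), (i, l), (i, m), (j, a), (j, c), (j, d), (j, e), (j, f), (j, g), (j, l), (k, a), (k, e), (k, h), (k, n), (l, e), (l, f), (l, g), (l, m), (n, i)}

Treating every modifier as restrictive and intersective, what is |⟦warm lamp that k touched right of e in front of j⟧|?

⟦that k touched⟧ = {x : ⟨k, x⟩ ∈ ⟦touched⟧} = {b, c, d, e, f, i, j, k}
⟦right of e⟧ = {x : ⟨x, e⟩ ∈ ⟦right of⟧} = {c, e, f, g, h, i, j, k, l}
⟦in front of j⟧ = {x : ⟨x, j⟩ ∈ ⟦in front of⟧} = {b, c, d, e, f, h, j, k, m, n}
⟦lamp⟧ = {b, e, f, g, i, j, k, l, m, n}
… ∩ ⟦that k touched⟧ = {b, e, f, g, i, j, k, l, m, n} ∩ {b, c, d, e, f, i, j, k} = {b, e, f, i, j, k}
… ∩ ⟦right of e⟧ = {b, e, f, i, j, k} ∩ {c, e, f, g, h, i, j, k, l} = {e, f, i, j, k}
… ∩ ⟦in front of j⟧ = {e, f, i, j, k} ∩ {b, c, d, e, f, h, j, k, m, n} = {e, f, j, k}
… ∩ ⟦warm⟧ = {e, f, j, k} ∩ {b, c, e, f, h, j, k, l, m, n} = {e, f, j, k}
⟦warm lamp that k touched right of e in front of j⟧ = {e, f, j, k}, so the cardinality is 4.

4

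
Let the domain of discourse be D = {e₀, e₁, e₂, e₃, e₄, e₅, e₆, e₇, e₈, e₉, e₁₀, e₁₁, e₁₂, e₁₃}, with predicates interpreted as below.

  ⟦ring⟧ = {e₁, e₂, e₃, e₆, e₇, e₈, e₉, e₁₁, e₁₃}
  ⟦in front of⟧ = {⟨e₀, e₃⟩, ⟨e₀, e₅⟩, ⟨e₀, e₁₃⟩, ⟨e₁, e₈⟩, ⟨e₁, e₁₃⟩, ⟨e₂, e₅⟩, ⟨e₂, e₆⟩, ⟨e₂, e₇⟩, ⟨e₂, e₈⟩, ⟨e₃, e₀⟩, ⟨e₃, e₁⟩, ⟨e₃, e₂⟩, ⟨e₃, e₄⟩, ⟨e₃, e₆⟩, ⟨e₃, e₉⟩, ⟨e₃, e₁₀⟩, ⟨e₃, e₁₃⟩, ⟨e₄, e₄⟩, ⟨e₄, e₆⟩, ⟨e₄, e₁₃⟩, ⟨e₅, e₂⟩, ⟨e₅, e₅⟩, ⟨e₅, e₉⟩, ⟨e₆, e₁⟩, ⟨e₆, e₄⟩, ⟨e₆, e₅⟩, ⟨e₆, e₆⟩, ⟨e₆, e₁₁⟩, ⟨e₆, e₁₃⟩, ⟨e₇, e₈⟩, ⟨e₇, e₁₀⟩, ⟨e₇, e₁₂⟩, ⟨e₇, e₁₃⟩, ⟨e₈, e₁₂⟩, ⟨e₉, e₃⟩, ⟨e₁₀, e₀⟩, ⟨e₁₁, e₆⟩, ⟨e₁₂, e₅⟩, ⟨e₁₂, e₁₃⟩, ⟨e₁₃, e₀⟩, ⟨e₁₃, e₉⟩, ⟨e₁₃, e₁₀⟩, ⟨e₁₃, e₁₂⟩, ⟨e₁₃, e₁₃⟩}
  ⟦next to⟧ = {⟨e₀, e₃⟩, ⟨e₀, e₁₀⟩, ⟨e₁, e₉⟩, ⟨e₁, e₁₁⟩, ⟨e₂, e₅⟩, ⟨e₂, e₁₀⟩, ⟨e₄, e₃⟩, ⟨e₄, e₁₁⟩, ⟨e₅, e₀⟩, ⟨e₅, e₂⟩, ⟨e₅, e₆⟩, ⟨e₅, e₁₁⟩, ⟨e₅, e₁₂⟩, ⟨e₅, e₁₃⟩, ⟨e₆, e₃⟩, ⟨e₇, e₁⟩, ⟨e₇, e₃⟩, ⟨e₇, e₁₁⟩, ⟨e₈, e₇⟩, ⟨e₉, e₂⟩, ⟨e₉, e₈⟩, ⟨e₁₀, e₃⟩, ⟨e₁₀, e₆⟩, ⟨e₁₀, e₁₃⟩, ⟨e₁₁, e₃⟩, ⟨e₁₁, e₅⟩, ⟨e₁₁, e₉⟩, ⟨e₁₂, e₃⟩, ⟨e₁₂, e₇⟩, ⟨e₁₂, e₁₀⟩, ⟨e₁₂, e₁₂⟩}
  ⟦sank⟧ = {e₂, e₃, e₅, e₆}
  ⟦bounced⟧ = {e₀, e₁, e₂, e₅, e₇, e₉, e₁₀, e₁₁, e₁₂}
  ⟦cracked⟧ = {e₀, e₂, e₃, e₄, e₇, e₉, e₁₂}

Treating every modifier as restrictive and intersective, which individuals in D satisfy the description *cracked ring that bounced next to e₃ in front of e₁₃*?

{e₇}

⟦that bounced⟧ = ⟦bounced⟧ = {e₀, e₁, e₂, e₅, e₇, e₉, e₁₀, e₁₁, e₁₂}
⟦next to e₃⟧ = {x : ⟨x, e₃⟩ ∈ ⟦next to⟧} = {e₀, e₄, e₆, e₇, e₁₀, e₁₁, e₁₂}
⟦in front of e₁₃⟧ = {x : ⟨x, e₁₃⟩ ∈ ⟦in front of⟧} = {e₀, e₁, e₃, e₄, e₆, e₇, e₁₂, e₁₃}
⟦ring⟧ = {e₁, e₂, e₃, e₆, e₇, e₈, e₉, e₁₁, e₁₃}
… ∩ ⟦that bounced⟧ = {e₁, e₂, e₃, e₆, e₇, e₈, e₉, e₁₁, e₁₃} ∩ {e₀, e₁, e₂, e₅, e₇, e₉, e₁₀, e₁₁, e₁₂} = {e₁, e₂, e₇, e₉, e₁₁}
… ∩ ⟦next to e₃⟧ = {e₁, e₂, e₇, e₉, e₁₁} ∩ {e₀, e₄, e₆, e₇, e₁₀, e₁₁, e₁₂} = {e₇, e₁₁}
… ∩ ⟦in front of e₁₃⟧ = {e₇, e₁₁} ∩ {e₀, e₁, e₃, e₄, e₆, e₇, e₁₂, e₁₃} = {e₇}
… ∩ ⟦cracked⟧ = {e₇} ∩ {e₀, e₂, e₃, e₄, e₇, e₉, e₁₂} = {e₇}
So ⟦cracked ring that bounced next to e₃ in front of e₁₃⟧ = {e₇}.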